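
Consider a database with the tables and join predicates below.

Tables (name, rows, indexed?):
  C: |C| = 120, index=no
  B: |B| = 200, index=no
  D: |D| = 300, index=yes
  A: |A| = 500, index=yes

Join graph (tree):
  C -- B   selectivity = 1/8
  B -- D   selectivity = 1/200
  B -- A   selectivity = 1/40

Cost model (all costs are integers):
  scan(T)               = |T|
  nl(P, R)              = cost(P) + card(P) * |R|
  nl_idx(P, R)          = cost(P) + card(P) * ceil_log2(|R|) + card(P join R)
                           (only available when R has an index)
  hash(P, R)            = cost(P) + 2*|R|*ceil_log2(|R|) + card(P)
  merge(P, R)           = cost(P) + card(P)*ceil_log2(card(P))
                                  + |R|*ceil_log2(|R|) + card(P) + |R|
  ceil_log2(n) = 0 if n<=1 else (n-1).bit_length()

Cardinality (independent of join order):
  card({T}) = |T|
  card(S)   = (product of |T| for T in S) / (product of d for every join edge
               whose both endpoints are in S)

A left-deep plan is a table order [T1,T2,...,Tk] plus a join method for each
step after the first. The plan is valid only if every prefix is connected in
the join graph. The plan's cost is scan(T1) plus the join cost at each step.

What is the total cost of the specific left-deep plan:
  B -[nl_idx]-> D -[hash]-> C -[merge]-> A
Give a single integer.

step 1: scan B: cost=200, card=200
step 2: join D via nl_idx
    card(P join D) = 200*300/(200) = 300
    cost = 200 + 200*9 + 300 = 2300
step 3: join C via hash
    card(P join C) = 300*120/(8) = 4500
    cost = 2300 + 2*120*7 + 300 = 4280
step 4: join A via merge
    card(P join A) = 4500*500/(40) = 56250
    cost = 4280 + 4500*13 + 500*9 + 4500 + 500 = 72280

72280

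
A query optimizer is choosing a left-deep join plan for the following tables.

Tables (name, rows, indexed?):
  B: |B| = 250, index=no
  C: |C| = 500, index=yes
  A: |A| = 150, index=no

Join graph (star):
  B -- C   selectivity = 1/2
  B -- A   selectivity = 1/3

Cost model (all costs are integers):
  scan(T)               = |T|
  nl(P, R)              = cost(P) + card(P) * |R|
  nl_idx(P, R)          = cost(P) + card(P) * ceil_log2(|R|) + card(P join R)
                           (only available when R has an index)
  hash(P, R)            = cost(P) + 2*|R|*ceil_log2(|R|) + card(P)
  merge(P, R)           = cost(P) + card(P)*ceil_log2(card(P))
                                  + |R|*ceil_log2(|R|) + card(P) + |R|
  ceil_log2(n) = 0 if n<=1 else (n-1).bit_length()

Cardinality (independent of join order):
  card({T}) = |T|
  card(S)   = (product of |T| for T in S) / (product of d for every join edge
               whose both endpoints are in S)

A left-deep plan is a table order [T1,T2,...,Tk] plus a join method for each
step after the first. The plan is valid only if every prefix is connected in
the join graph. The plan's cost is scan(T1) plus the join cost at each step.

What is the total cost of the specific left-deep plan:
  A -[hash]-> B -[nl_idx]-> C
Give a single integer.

step 1: scan A: cost=150, card=150
step 2: join B via hash
    card(P join B) = 150*250/(3) = 12500
    cost = 150 + 2*250*8 + 150 = 4300
step 3: join C via nl_idx
    card(P join C) = 12500*500/(2) = 3125000
    cost = 4300 + 12500*9 + 3125000 = 3241800

3241800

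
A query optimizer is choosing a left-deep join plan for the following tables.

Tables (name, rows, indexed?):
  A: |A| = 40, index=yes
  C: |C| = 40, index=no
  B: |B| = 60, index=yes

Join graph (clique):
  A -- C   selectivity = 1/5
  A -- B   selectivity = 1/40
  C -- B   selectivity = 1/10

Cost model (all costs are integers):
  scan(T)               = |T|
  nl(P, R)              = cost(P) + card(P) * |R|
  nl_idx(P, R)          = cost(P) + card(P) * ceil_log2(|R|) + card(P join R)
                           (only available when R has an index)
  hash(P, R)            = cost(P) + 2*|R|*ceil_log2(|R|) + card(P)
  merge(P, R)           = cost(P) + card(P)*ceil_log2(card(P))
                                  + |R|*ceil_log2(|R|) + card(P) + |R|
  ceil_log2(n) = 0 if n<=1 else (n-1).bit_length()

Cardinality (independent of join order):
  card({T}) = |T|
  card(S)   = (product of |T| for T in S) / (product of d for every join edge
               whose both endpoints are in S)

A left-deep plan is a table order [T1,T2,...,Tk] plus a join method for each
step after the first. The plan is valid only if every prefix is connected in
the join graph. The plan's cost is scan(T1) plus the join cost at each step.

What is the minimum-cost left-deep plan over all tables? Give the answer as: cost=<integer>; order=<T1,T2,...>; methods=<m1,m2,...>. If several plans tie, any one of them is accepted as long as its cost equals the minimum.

cost=880; order=A,B,C; methods=nl_idx,hash

Selinger DP (subsets sized 1..n):
  {A}: scan cost=40, card=40
  {C}: scan cost=40, card=40
  {B}: scan cost=60, card=60
  {AC}: card=320; try (C,hash)→560, (A,hash)→560, (C,merge)→600, (A,merge)→600, (A,nl_idx)→600, (C,nl)→1640 …(+1); best=560 via (C,hash)
  {AB}: card=60; try (B,nl_idx)→340, (A,nl_idx)→480, (A,hash)→600, (B,merge)→740, (A,merge)→760, (B,hash)→800 …(+2); best=340 via (B,nl_idx)
  {BC}: card=240; try (B,nl_idx)→520, (C,hash)→600, (B,merge)→740, (C,merge)→760, (B,hash)→800, (B,nl)→2440 …(+1); best=520 via (B,nl_idx)
  {ABC}: card=48; try (C,hash)→880, (C,merge)→1040, (A,hash)→1240, (B,hash)→1600, (A,nl_idx)→2008, (B,nl_idx)→2528 …(+5); best=880 via (C,hash)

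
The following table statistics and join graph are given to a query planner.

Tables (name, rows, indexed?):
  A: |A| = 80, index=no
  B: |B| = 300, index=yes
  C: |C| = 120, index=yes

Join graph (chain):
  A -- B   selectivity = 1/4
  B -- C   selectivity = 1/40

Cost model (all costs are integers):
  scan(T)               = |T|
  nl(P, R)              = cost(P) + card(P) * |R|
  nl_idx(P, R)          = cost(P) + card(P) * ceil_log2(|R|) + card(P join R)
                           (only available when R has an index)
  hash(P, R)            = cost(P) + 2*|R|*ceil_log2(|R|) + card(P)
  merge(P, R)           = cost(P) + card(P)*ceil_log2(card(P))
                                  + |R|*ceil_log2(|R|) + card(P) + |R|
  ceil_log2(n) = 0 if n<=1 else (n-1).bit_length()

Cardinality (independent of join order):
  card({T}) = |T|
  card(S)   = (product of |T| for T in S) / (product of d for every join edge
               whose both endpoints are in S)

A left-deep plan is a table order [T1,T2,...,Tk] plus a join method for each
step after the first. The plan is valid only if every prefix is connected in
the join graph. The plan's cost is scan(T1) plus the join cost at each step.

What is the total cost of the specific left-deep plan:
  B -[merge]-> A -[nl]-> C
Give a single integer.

723940

step 1: scan B: cost=300, card=300
step 2: join A via merge
    card(P join A) = 300*80/(4) = 6000
    cost = 300 + 300*9 + 80*7 + 300 + 80 = 3940
step 3: join C via nl
    card(P join C) = 6000*120/(40) = 18000
    cost = 3940 + 6000*120 = 723940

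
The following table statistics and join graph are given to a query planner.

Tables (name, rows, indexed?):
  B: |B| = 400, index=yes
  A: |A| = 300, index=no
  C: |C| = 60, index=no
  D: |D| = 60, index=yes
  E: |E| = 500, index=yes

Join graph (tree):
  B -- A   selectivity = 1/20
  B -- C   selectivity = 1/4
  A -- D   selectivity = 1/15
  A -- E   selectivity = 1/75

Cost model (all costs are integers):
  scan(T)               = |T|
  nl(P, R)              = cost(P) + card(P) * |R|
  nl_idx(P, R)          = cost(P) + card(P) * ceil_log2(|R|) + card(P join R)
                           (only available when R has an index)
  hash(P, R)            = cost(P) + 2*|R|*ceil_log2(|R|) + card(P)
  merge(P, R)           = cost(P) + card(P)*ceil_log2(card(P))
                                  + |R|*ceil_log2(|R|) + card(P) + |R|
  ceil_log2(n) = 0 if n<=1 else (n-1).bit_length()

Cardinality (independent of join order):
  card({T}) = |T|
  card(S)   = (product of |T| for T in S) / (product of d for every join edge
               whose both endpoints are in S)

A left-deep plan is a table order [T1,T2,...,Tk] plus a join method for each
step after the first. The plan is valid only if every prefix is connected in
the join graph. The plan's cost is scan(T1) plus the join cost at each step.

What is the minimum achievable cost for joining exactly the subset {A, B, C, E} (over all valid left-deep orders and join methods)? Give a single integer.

54920

Selinger DP over subsets of {A,B,C,E}:
  {B}: scan cost=400, card=400
  {A}: scan cost=300, card=300
  {C}: scan cost=60, card=60
  {E}: scan cost=500, card=500
  {AB}: card=6000; try (A,hash)→6200, (B,merge)→7300, (A,merge)→7400, (B,hash)→7800, (B,nl_idx)→9000, (B,nl)→120300 …(+1); best=6200 via (A,hash)
  {BC}: card=6000; try (C,hash)→1520, (B,merge)→4480, (C,merge)→4820, (B,nl_idx)→6600, (B,hash)→7320, (B,nl)→24060 …(+1); best=1520 via (C,hash)
  {AE}: card=2000; try (E,nl_idx)→5000, (A,hash)→6400, (E,merge)→8300, (A,merge)→8500, (E,hash)→9600, (E,nl)→150300 …(+1); best=5000 via (E,nl_idx)
  {ABC}: card=90000; try (C,hash)→12920, (A,hash)→12920, (A,merge)→88520, (C,merge)→90620, (C,nl)→366200, (A,nl)→1801520; best=12920 via (C,hash)
  {ABE}: card=40000; try (B,hash)→14200, (E,hash)→21200, (B,merge)→33000, (B,nl_idx)→63000, (E,merge)→95200, (E,nl_idx)→100200 …(+2); best=14200 via (B,hash)
  {ABCE}: card=600000; try (C,hash)→54920, (E,hash)→111920, (C,merge)→694620, (E,nl_idx)→1422920, (E,merge)→1637920, (C,nl)→2414200 …(+1); best=54920 via (C,hash)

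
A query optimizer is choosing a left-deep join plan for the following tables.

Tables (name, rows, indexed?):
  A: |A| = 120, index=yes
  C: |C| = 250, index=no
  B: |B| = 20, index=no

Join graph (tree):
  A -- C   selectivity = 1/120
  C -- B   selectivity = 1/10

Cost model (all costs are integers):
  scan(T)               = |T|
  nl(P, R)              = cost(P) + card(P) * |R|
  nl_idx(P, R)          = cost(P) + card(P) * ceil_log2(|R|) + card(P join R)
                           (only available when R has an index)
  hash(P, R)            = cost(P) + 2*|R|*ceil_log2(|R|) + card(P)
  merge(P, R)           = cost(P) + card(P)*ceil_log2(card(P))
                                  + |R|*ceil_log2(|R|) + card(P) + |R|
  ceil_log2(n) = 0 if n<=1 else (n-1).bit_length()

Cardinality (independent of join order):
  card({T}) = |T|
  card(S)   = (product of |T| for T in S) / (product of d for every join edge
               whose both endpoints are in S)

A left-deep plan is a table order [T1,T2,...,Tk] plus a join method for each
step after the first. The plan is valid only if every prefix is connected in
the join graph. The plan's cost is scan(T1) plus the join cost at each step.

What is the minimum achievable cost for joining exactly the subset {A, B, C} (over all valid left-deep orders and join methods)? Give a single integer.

2630

Selinger DP over subsets of {A,B,C}:
  {A}: scan cost=120, card=120
  {C}: scan cost=250, card=250
  {B}: scan cost=20, card=20
  {AC}: card=250; try (A,hash)→2180, (A,nl_idx)→2250, (C,merge)→3330, (A,merge)→3460, (C,hash)→4240, (C,nl)→30120 …(+1); best=2180 via (A,hash)
  {BC}: card=500; try (B,hash)→700, (C,merge)→2390, (B,merge)→2620, (C,hash)→4040, (C,nl)→5020, (B,nl)→5250; best=700 via (B,hash)
  {ABC}: card=500; try (B,hash)→2630, (A,hash)→2880, (B,merge)→4550, (A,nl_idx)→4700, (A,merge)→6660, (B,nl)→7180 …(+1); best=2630 via (B,hash)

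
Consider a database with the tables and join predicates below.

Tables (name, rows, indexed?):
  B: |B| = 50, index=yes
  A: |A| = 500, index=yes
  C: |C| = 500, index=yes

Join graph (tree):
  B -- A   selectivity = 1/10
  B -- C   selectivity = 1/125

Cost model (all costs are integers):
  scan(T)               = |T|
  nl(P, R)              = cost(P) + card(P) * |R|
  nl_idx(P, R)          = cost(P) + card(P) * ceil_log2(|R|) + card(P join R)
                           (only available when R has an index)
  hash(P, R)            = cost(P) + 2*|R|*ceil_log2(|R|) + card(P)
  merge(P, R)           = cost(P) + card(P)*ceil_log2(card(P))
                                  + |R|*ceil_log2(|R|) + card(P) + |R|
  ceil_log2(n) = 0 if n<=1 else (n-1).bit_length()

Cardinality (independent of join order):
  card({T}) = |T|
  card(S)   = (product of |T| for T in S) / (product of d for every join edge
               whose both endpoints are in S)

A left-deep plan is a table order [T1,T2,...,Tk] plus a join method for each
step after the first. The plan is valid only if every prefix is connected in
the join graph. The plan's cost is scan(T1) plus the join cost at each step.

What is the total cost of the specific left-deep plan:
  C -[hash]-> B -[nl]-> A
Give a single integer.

101600

step 1: scan C: cost=500, card=500
step 2: join B via hash
    card(P join B) = 500*50/(125) = 200
    cost = 500 + 2*50*6 + 500 = 1600
step 3: join A via nl
    card(P join A) = 200*500/(10) = 10000
    cost = 1600 + 200*500 = 101600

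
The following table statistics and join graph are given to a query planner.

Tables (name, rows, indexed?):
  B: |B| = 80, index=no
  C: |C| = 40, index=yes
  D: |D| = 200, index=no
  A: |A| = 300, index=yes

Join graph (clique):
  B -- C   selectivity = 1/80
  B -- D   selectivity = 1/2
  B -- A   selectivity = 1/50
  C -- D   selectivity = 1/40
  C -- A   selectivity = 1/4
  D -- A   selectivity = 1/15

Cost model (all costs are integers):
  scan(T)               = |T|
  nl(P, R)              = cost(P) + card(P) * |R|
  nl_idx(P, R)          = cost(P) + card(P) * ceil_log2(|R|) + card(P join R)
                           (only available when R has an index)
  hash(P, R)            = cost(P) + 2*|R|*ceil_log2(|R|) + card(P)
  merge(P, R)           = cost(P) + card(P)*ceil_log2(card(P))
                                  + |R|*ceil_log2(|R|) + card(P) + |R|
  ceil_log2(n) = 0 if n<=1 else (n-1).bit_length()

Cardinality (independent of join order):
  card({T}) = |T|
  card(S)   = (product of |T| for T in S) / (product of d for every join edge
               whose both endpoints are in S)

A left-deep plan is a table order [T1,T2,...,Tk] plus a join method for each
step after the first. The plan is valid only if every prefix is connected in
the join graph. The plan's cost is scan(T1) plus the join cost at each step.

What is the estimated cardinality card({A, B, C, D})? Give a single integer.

10

Tables in S: A(300), B(80), C(40), D(200)
Edges inside S: B-C(d=80), B-D(d=2), B-A(d=50), C-D(d=40), C-A(d=4), D-A(d=15)
numerator = 300 * 80 * 40 * 200 = 192000000
denominator = 80 * 2 * 50 * 40 * 4 * 15 = 19200000
card(S) = 192000000 / 19200000 = 10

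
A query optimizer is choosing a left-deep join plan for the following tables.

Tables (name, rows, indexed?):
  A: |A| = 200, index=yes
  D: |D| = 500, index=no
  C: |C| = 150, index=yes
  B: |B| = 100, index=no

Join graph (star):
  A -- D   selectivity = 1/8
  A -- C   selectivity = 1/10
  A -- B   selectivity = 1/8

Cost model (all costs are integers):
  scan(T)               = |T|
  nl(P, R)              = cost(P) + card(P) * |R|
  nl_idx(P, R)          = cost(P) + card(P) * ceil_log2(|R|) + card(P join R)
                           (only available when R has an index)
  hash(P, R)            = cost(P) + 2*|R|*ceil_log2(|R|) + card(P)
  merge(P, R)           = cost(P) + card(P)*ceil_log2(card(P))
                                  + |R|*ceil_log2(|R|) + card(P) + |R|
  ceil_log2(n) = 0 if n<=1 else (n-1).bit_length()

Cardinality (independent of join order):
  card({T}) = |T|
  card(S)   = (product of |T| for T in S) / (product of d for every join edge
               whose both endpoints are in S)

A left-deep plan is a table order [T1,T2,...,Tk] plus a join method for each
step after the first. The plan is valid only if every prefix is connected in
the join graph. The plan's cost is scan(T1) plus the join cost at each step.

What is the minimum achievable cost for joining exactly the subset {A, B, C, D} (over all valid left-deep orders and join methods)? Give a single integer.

Selinger DP over subsets of {A,B,C,D}:
  {A}: scan cost=200, card=200
  {D}: scan cost=500, card=500
  {C}: scan cost=150, card=150
  {B}: scan cost=100, card=100
  {AD}: card=12500; try (A,hash)→4200, (D,merge)→7000, (A,merge)→7300, (D,hash)→9400, (A,nl_idx)→17000, (D,nl)→100200 …(+1); best=4200 via (A,hash)
  {AC}: card=3000; try (C,hash)→2800, (A,merge)→3300, (C,merge)→3350, (A,hash)→3500, (A,nl_idx)→4350, (C,nl_idx)→4800 …(+2); best=2800 via (C,hash)
  {AB}: card=2500; try (B,hash)→1800, (A,merge)→2700, (B,merge)→2800, (A,hash)→3400, (A,nl_idx)→3400, (A,nl)→20100 …(+1); best=1800 via (B,hash)
  {ACD}: card=187500; try (D,hash)→14800, (C,hash)→19100, (D,merge)→46800, (C,merge)→193050, (C,nl_idx)→291700, (D,nl)→1502800 …(+1); best=14800 via (D,hash)
  {ABD}: card=156250; try (D,hash)→13300, (B,hash)→18100, (D,merge)→39300, (B,merge)→192500, (D,nl)→1251800, (B,nl)→1254200; best=13300 via (D,hash)
  {ABC}: card=37500; try (C,hash)→6700, (B,hash)→7200, (C,merge)→35650, (B,merge)→42600, (C,nl_idx)→59300, (B,nl)→302800 …(+1); best=6700 via (C,hash)
  {ABCD}: card=2343750; try (D,hash)→53200, (C,hash)→171950, (B,hash)→203700, (D,merge)→649200, (C,merge)→2983400, (B,merge)→3578100 …(+4); best=53200 via (D,hash)

53200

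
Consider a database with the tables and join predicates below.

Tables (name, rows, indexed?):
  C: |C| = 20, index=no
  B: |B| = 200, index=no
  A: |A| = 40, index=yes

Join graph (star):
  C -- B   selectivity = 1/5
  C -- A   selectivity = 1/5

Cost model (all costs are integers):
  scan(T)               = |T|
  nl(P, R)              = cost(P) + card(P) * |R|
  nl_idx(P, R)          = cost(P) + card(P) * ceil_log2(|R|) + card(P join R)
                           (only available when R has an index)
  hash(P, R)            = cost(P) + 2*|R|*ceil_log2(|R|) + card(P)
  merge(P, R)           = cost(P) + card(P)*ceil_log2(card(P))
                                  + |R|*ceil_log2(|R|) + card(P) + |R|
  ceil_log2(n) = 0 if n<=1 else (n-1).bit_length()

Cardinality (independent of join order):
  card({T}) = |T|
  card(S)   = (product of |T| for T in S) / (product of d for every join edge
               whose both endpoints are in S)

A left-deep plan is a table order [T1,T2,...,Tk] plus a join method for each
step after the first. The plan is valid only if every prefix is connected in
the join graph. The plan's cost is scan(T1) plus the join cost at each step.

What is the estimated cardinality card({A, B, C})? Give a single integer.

Tables in S: A(40), B(200), C(20)
Edges inside S: C-B(d=5), C-A(d=5)
numerator = 40 * 200 * 20 = 160000
denominator = 5 * 5 = 25
card(S) = 160000 / 25 = 6400

6400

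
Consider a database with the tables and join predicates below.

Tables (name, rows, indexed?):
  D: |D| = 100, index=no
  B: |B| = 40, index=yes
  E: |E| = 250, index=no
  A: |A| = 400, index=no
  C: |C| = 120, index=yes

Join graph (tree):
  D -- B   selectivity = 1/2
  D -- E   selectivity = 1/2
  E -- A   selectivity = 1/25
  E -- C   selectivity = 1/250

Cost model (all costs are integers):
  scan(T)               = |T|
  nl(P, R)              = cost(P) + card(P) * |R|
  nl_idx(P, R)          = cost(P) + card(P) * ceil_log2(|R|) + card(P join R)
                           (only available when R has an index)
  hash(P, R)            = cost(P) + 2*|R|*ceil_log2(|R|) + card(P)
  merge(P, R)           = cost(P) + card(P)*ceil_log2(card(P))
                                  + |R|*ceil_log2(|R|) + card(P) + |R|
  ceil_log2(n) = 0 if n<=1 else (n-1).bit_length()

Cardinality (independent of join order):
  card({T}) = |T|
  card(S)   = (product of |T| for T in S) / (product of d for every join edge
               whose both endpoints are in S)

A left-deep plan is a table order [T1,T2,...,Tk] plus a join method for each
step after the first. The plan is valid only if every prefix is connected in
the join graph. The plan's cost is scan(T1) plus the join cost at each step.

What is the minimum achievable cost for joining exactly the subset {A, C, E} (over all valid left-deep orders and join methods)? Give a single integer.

7080

Selinger DP over subsets of {A,C,E}:
  {E}: scan cost=250, card=250
  {A}: scan cost=400, card=400
  {C}: scan cost=120, card=120
  {AE}: card=4000; try (E,hash)→4800, (A,merge)→6500, (E,merge)→6650, (A,hash)→7700, (A,nl)→100250, (E,nl)→100400; best=4800 via (E,hash)
  {CE}: card=120; try (C,nl_idx)→2120, (C,hash)→2180, (E,merge)→3330, (C,merge)→3460, (E,hash)→4240, (E,nl)→30120 …(+1); best=2120 via (C,nl_idx)
  {ACE}: card=1920; try (A,merge)→7080, (A,hash)→9440, (C,hash)→10480, (C,nl_idx)→34720, (A,nl)→50120, (C,merge)→57760 …(+1); best=7080 via (A,merge)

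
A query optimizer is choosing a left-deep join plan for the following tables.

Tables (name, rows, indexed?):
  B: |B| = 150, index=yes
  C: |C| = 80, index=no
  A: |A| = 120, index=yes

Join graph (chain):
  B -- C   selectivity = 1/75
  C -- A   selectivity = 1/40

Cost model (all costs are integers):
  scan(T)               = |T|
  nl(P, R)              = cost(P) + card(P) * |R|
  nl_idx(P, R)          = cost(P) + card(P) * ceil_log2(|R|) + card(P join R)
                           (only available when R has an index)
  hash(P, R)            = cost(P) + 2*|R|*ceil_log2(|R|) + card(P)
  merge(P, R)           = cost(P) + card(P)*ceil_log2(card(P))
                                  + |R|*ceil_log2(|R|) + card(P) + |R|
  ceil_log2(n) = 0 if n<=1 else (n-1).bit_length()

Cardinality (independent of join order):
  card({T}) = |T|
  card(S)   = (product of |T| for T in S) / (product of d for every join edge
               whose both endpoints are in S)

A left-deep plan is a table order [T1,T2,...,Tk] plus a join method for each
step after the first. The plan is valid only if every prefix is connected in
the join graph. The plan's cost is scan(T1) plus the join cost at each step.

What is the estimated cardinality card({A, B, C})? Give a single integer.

480

Tables in S: A(120), B(150), C(80)
Edges inside S: B-C(d=75), C-A(d=40)
numerator = 120 * 150 * 80 = 1440000
denominator = 75 * 40 = 3000
card(S) = 1440000 / 3000 = 480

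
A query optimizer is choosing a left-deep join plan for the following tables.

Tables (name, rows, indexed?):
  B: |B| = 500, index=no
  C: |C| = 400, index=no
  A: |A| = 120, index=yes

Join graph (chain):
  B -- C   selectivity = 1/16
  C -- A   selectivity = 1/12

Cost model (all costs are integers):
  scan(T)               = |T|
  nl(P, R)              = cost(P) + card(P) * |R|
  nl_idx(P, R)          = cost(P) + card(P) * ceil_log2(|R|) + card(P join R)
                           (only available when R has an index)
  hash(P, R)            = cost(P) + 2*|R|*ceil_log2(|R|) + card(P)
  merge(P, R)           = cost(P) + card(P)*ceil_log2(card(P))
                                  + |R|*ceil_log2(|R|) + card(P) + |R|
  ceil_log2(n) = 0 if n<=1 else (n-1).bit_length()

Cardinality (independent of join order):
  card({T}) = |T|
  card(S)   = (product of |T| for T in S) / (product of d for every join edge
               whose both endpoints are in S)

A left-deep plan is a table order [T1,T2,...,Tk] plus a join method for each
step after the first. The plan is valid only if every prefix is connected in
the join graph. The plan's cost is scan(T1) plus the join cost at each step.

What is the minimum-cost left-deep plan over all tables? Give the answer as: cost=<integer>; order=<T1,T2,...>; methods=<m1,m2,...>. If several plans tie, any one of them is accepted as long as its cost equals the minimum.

cost=15480; order=C,A,B; methods=hash,hash

Selinger DP (subsets sized 1..n):
  {B}: scan cost=500, card=500
  {C}: scan cost=400, card=400
  {A}: scan cost=120, card=120
  {BC}: card=12500; try (C,hash)→8200, (B,merge)→9400, (C,merge)→9500, (B,hash)→9800, (B,nl)→200400, (C,nl)→200500; best=8200 via (C,hash)
  {AC}: card=4000; try (A,hash)→2480, (C,merge)→5080, (A,merge)→5360, (A,nl_idx)→7200, (C,hash)→7440, (C,nl)→48120 …(+1); best=2480 via (A,hash)
  {ABC}: card=125000; try (B,hash)→15480, (A,hash)→22380, (B,merge)→59480, (A,merge)→196660, (A,nl_idx)→220700, (A,nl)→1508200 …(+1); best=15480 via (B,hash)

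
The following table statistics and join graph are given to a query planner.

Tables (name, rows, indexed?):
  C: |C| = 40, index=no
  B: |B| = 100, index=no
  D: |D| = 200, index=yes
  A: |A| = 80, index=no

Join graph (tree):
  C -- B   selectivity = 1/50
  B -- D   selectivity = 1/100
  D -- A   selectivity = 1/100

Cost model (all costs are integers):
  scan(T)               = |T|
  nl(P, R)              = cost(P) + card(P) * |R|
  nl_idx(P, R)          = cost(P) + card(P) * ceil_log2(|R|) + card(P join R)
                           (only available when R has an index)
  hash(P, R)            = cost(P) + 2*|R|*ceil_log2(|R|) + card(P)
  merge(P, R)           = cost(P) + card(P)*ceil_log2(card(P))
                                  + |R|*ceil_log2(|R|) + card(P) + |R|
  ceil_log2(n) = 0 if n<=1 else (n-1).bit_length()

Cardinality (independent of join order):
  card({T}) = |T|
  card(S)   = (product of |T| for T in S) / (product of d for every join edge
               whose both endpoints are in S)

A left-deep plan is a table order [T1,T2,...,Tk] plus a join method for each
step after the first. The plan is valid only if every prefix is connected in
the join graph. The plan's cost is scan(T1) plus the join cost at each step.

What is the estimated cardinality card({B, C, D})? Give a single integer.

Tables in S: B(100), C(40), D(200)
Edges inside S: C-B(d=50), B-D(d=100)
numerator = 100 * 40 * 200 = 800000
denominator = 50 * 100 = 5000
card(S) = 800000 / 5000 = 160

160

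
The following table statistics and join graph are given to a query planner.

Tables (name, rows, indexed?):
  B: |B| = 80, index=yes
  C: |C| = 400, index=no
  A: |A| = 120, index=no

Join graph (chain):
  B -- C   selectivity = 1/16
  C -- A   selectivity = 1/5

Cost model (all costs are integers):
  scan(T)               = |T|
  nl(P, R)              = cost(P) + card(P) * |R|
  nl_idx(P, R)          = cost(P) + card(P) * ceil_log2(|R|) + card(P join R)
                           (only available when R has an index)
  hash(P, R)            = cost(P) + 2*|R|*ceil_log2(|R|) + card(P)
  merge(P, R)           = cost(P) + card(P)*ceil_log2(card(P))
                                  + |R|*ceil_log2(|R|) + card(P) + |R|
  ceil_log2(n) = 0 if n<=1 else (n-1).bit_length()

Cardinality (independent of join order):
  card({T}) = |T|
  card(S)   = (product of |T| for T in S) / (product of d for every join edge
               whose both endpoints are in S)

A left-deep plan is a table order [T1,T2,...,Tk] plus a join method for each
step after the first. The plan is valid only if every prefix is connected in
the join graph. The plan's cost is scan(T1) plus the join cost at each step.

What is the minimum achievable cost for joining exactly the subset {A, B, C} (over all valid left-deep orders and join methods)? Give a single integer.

5600

Selinger DP over subsets of {A,B,C}:
  {B}: scan cost=80, card=80
  {C}: scan cost=400, card=400
  {A}: scan cost=120, card=120
  {BC}: card=2000; try (B,hash)→1920, (C,merge)→4720, (B,merge)→5040, (B,nl_idx)→5200, (C,hash)→7360, (C,nl)→32080 …(+1); best=1920 via (B,hash)
  {AC}: card=9600; try (A,hash)→2480, (C,merge)→5080, (A,merge)→5360, (C,hash)→7440, (C,nl)→48120, (A,nl)→48400; best=2480 via (A,hash)
  {ABC}: card=48000; try (A,hash)→5600, (B,hash)→13200, (A,merge)→26880, (B,nl_idx)→117680, (B,merge)→147120, (A,nl)→241920 …(+1); best=5600 via (A,hash)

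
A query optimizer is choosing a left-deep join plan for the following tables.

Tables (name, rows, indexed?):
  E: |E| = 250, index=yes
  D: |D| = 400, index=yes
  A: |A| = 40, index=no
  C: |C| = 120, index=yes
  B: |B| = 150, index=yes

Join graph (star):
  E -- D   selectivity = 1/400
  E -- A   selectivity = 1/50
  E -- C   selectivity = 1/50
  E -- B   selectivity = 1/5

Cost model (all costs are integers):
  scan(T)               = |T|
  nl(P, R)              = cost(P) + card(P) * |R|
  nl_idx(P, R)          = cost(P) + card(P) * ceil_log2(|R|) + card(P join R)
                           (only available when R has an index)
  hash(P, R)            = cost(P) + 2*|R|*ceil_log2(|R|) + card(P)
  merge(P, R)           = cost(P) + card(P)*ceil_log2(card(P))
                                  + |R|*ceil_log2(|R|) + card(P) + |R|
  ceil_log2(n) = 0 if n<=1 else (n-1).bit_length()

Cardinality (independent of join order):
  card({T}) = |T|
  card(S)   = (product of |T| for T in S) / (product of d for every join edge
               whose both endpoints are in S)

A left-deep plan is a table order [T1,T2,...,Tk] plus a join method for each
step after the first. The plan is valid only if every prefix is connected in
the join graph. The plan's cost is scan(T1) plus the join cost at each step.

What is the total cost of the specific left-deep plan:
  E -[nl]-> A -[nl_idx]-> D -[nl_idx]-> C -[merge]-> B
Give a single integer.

step 1: scan E: cost=250, card=250
step 2: join A via nl
    card(P join A) = 250*40/(50) = 200
    cost = 250 + 250*40 = 10250
step 3: join D via nl_idx
    card(P join D) = 200*400/(400) = 200
    cost = 10250 + 200*9 + 200 = 12250
step 4: join C via nl_idx
    card(P join C) = 200*120/(50) = 480
    cost = 12250 + 200*7 + 480 = 14130
step 5: join B via merge
    card(P join B) = 480*150/(5) = 14400
    cost = 14130 + 480*9 + 150*8 + 480 + 150 = 20280

20280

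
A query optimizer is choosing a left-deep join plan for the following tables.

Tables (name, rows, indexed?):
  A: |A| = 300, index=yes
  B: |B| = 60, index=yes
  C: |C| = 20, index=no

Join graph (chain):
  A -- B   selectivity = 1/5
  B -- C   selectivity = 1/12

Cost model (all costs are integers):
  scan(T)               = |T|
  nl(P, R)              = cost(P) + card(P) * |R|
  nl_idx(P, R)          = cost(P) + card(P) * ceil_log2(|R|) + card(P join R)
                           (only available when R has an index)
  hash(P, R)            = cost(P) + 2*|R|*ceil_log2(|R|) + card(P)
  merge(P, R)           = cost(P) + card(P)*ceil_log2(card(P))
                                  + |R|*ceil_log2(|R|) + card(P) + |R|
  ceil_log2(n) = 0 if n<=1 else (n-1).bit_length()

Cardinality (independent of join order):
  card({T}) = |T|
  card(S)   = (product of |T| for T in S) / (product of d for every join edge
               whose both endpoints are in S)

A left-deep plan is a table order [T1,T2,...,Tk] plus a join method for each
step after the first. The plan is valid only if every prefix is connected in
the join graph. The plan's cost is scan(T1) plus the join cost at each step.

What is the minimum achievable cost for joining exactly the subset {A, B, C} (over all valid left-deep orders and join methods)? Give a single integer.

4040

Selinger DP over subsets of {A,B,C}:
  {A}: scan cost=300, card=300
  {B}: scan cost=60, card=60
  {C}: scan cost=20, card=20
  {AB}: card=3600; try (B,hash)→1320, (A,merge)→3480, (B,merge)→3720, (A,nl_idx)→4200, (A,hash)→5520, (B,nl_idx)→5700 …(+2); best=1320 via (B,hash)
  {BC}: card=100; try (B,nl_idx)→240, (C,hash)→320, (B,merge)→560, (C,merge)→600, (B,hash)→760, (B,nl)→1220 …(+1); best=240 via (B,nl_idx)
  {ABC}: card=6000; try (A,merge)→4040, (C,hash)→5120, (A,hash)→5740, (A,nl_idx)→7140, (A,nl)→30240, (C,merge)→48240 …(+1); best=4040 via (A,merge)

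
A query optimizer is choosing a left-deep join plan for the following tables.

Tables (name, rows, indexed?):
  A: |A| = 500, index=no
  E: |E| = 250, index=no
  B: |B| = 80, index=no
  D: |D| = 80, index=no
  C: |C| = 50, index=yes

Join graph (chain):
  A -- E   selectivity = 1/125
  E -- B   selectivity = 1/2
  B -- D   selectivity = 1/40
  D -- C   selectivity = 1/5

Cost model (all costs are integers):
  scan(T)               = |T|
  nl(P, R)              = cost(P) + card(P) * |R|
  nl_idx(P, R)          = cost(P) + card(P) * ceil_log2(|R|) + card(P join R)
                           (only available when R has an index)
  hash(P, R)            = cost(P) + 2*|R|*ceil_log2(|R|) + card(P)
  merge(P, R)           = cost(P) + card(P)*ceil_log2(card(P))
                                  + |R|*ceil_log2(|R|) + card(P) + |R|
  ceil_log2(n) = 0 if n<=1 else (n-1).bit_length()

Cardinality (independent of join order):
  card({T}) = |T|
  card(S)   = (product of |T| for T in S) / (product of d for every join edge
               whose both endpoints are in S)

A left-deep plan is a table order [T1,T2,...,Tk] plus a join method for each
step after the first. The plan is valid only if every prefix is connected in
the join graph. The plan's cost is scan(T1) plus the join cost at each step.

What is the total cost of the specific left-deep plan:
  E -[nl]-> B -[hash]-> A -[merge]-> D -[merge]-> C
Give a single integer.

step 1: scan E: cost=250, card=250
step 2: join B via nl
    card(P join B) = 250*80/(2) = 10000
    cost = 250 + 250*80 = 20250
step 3: join A via hash
    card(P join A) = 10000*500/(125) = 40000
    cost = 20250 + 2*500*9 + 10000 = 39250
step 4: join D via merge
    card(P join D) = 40000*80/(40) = 80000
    cost = 39250 + 40000*16 + 80*7 + 40000 + 80 = 719890
step 5: join C via merge
    card(P join C) = 80000*50/(5) = 800000
    cost = 719890 + 80000*17 + 50*6 + 80000 + 50 = 2160240

2160240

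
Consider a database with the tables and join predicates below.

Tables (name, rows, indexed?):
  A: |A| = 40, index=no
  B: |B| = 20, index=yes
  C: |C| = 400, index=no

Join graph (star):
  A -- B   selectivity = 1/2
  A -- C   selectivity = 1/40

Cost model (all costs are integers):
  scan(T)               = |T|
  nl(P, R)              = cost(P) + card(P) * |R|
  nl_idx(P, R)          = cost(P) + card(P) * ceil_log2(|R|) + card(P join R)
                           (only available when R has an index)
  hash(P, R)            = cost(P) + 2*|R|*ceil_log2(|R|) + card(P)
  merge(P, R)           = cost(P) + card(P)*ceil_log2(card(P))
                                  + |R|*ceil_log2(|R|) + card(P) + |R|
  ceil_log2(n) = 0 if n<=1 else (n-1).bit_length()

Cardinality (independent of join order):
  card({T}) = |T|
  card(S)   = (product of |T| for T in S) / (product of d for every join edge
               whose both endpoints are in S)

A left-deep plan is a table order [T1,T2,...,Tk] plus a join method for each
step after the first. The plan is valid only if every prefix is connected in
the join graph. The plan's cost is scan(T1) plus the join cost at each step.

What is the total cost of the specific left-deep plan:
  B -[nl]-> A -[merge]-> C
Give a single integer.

step 1: scan B: cost=20, card=20
step 2: join A via nl
    card(P join A) = 20*40/(2) = 400
    cost = 20 + 20*40 = 820
step 3: join C via merge
    card(P join C) = 400*400/(40) = 4000
    cost = 820 + 400*9 + 400*9 + 400 + 400 = 8820

8820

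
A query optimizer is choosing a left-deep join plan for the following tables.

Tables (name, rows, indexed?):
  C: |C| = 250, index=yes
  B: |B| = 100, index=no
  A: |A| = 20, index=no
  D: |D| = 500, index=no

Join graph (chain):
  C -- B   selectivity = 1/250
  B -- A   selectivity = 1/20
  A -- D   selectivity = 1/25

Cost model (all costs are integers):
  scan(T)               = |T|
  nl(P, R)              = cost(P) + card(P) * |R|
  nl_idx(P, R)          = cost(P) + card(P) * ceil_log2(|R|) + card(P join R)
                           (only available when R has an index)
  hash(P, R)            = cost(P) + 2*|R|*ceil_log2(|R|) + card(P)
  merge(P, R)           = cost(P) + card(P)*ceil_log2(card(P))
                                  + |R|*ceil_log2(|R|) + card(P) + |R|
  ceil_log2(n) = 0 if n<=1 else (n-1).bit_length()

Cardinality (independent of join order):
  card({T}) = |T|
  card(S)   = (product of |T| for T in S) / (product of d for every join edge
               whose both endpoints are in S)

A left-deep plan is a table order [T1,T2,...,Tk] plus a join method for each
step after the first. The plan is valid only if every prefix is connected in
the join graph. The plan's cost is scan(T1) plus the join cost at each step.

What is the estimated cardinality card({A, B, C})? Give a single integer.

100

Tables in S: A(20), B(100), C(250)
Edges inside S: C-B(d=250), B-A(d=20)
numerator = 20 * 100 * 250 = 500000
denominator = 250 * 20 = 5000
card(S) = 500000 / 5000 = 100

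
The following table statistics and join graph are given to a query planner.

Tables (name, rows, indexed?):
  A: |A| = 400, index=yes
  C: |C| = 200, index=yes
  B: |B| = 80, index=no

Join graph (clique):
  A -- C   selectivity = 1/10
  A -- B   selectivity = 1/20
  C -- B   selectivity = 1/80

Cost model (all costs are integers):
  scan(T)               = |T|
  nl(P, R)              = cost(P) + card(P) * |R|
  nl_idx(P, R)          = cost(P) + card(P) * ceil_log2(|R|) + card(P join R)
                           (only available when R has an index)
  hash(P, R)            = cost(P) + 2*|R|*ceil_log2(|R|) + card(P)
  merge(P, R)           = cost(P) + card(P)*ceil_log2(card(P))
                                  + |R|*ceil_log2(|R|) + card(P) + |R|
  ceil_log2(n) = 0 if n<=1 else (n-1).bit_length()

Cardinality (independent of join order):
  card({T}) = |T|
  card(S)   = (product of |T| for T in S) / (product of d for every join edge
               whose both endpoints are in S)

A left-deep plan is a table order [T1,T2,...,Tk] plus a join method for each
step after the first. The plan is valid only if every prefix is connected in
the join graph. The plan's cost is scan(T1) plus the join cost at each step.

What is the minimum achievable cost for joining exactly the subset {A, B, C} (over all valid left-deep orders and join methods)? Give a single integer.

Selinger DP over subsets of {A,B,C}:
  {A}: scan cost=400, card=400
  {C}: scan cost=200, card=200
  {B}: scan cost=80, card=80
  {AC}: card=8000; try (C,hash)→4000, (A,merge)→6000, (C,merge)→6200, (A,hash)→7600, (A,nl_idx)→10000, (C,nl_idx)→11600 …(+2); best=4000 via (C,hash)
  {AB}: card=1600; try (B,hash)→1920, (A,nl_idx)→2400, (A,merge)→4720, (B,merge)→5040, (A,hash)→7360, (A,nl)→32080 …(+1); best=1920 via (B,hash)
  {BC}: card=200; try (C,nl_idx)→920, (B,hash)→1520, (C,merge)→2520, (B,merge)→2640, (C,hash)→3360, (C,nl)→16080 …(+1); best=920 via (C,nl_idx)
  {ABC}: card=400; try (A,nl_idx)→3120, (C,hash)→6720, (A,merge)→6720, (A,hash)→8320, (B,hash)→13120, (C,nl_idx)→15120 …(+5); best=3120 via (A,nl_idx)

3120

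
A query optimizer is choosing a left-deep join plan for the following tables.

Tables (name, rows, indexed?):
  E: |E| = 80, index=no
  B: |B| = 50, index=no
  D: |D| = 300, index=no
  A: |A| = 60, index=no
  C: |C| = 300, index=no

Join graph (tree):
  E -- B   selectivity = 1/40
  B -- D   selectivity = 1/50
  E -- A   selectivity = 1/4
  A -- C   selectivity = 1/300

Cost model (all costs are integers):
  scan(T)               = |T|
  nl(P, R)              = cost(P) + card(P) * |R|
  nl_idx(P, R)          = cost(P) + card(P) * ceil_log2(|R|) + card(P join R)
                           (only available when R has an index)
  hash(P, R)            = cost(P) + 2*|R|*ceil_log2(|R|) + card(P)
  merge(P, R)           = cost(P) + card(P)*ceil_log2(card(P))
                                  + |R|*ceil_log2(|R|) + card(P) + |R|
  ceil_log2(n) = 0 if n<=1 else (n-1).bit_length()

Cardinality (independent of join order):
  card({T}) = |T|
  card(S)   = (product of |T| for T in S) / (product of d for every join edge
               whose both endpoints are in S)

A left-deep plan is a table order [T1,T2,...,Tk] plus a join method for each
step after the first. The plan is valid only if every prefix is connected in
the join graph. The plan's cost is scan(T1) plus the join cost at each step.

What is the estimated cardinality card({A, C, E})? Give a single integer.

1200

Tables in S: A(60), C(300), E(80)
Edges inside S: E-A(d=4), A-C(d=300)
numerator = 60 * 300 * 80 = 1440000
denominator = 4 * 300 = 1200
card(S) = 1440000 / 1200 = 1200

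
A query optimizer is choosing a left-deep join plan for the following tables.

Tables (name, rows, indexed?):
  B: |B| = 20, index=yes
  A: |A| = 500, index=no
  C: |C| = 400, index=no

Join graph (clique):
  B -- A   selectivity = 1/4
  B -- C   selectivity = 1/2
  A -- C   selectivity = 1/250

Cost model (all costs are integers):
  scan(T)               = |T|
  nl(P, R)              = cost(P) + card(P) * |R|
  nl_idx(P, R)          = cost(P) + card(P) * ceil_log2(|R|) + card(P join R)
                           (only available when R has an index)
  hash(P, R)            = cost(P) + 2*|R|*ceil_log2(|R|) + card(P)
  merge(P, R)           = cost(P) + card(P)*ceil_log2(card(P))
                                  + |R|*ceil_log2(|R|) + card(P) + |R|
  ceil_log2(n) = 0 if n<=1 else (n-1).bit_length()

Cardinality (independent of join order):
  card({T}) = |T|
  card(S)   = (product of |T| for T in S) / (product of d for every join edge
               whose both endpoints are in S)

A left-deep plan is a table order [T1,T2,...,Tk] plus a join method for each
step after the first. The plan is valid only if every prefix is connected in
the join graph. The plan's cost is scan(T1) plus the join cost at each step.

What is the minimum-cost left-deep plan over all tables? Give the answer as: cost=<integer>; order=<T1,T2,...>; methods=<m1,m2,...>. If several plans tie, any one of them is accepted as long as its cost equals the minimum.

cost=9200; order=A,C,B; methods=hash,hash

Selinger DP (subsets sized 1..n):
  {B}: scan cost=20, card=20
  {A}: scan cost=500, card=500
  {C}: scan cost=400, card=400
  {AB}: card=2500; try (B,hash)→1200, (A,merge)→5140, (B,nl_idx)→5500, (B,merge)→5620, (A,hash)→9040, (A,nl)→10020 …(+1); best=1200 via (B,hash)
  {BC}: card=4000; try (B,hash)→1000, (C,merge)→4140, (B,merge)→4520, (B,nl_idx)→6400, (C,hash)→7240, (C,nl)→8020 …(+1); best=1000 via (B,hash)
  {AC}: card=800; try (C,hash)→8200, (A,merge)→9400, (C,merge)→9500, (A,hash)→9800, (A,nl)→200400, (C,nl)→200500; best=8200 via (C,hash)
  {ABC}: card=2000; try (B,hash)→9200, (C,hash)→10900, (A,hash)→14000, (B,nl_idx)→14200, (B,merge)→17120, (B,nl)→24200 …(+4); best=9200 via (B,hash)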